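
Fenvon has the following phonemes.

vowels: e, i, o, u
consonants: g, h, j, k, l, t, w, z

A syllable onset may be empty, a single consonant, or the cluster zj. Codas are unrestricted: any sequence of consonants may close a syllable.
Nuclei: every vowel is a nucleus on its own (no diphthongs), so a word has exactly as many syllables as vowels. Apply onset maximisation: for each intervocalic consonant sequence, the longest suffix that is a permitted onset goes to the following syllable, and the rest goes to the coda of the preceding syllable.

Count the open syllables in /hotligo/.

2

Nuclei (vowels): o, i, o → 3 syllables.
Between /o/ (V1) and /i/ (V2): cluster /tl/ — the longest permitted-onset suffix is /l/; onset = /l/, preceding coda = /t/.
Between /i/ (V2) and /o/ (V3): /g/ → onset of the next syllable (single consonants are always licit onsets).
So the parse is hot.li.go.
Classifying each syllable: /hot/ (closed), /li/ (open), /go/ (open).
Open syllables: 2.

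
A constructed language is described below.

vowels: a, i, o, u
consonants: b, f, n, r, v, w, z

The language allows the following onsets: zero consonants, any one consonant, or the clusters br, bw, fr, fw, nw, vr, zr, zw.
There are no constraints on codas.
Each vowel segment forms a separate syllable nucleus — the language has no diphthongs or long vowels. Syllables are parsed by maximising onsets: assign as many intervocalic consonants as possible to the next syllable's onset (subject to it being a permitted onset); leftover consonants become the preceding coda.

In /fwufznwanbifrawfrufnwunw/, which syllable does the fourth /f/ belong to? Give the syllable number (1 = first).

5

Vowels present: u, a, i, a, u, u; each is a nucleus, giving 6 syllables.
/u…a/ gap (V1→V2): /fznw/ splits as /fz/ + /nw/ (/nw/ is the longest suffix that is a licit onset).
/a…i/ gap (V2→V3): /nb/ — longest licit onset from the right is /b/, leaving /n/ as coda.
/i…a/ gap (V3→V4): cluster /fr/ — /fr/ is itself a permitted onset, so the whole cluster goes right; preceding coda = ∅.
/a…u/ gap (V4→V5): /wfr/ — longest licit onset from the right is /fr/, leaving /w/ as coda.
/u…u/ gap (V5→V6): /fnw/; trying suffixes from longest down, /nw/ is the first permitted one, so coda /f/ | onset /nw/.
Syllabification: fwufz.nwan.bi.fraw.fruf.nwunw.
The fourth /f/ is in the onset of syllable 5 (/fruf/).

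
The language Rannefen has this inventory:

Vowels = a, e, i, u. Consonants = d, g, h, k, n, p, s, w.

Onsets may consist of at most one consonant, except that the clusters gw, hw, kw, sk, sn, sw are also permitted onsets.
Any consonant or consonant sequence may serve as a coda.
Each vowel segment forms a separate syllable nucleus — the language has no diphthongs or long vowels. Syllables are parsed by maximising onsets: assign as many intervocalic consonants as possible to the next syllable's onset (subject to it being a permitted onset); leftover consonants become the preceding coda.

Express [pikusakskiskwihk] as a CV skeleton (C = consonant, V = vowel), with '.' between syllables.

CV.CV.CVC.CCVC.CCVCC

The vowels are i, u, a, i, i — 5 nuclei, so 5 syllables.
σ1/σ2 boundary: /k/ is a single consonant, so it becomes the next onset.
σ2/σ3 boundary: /s/ is a single consonant, so it becomes the next onset.
σ3/σ4 boundary: /ksk/ — longest licit onset from the right is /sk/, leaving /k/ as coda.
σ4/σ5 boundary: /skw/; trying suffixes from longest down, /kw/ is the first permitted one, so coda /s/ | onset /kw/.
Putting it together: pi.ku.sak.skis.kwihk.
Mapping each syllable to C/V: /pi/ → CV, /ku/ → CV, /sak/ → CVC, /skis/ → CCVC, /kwihk/ → CCVCC.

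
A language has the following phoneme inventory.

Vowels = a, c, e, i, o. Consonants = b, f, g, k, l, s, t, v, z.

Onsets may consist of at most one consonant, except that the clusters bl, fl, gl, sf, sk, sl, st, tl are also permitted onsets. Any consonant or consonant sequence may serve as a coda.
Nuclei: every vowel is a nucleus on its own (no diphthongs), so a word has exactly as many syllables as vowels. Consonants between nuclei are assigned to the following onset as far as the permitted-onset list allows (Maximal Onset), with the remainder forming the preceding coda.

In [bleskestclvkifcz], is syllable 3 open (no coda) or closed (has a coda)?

The vowels are e, e, c, i, c — 5 nuclei, so 5 syllables.
/e…e/ gap (V1→V2): cluster /sk/ — /sk/ is itself a permitted onset, so the whole cluster goes right; preceding coda = ∅.
/e…c/ gap (V2→V3): cluster /st/ — /st/ is itself a permitted onset, so the whole cluster goes right; preceding coda = ∅.
/c…i/ gap (V3→V4): /lvk/ splits as /lv/ + /k/ (/k/ is the longest suffix that is a licit onset).
/i…c/ gap (V4→V5): /f/ → onset of the next syllable (single consonants are always licit onsets).
Putting it together: ble.ske.stclv.ki.fcz.
Syllable 3 is /stclv/ with coda /lv/, so it is closed.

closed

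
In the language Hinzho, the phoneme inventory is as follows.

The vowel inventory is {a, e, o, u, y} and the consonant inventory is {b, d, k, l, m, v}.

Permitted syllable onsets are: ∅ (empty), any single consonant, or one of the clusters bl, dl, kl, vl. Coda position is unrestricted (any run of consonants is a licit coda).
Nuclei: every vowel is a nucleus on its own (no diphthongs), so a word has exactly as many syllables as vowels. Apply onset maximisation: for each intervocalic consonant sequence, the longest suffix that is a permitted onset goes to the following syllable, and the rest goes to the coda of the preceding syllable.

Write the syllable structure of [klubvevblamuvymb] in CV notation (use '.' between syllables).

Nuclei (vowels): u, e, a, u, y → 5 syllables.
/u…e/ gap (V1→V2): /bv/ — longest licit onset from the right is /v/, leaving /b/ as coda.
/e…a/ gap (V2→V3): /vbl/; trying suffixes from longest down, /bl/ is the first permitted one, so coda /v/ | onset /bl/.
/a…u/ gap (V3→V4): /m/ is a single consonant, so it becomes the next onset.
/u…y/ gap (V4→V5): just /v/ — single C goes to the following onset.
Putting it together: klub.vev.bla.mu.vymb.
Mapping each syllable to C/V: /klub/ → CCVC, /vev/ → CVC, /bla/ → CCV, /mu/ → CV, /vymb/ → CVCC.

CCVC.CVC.CCV.CV.CVCC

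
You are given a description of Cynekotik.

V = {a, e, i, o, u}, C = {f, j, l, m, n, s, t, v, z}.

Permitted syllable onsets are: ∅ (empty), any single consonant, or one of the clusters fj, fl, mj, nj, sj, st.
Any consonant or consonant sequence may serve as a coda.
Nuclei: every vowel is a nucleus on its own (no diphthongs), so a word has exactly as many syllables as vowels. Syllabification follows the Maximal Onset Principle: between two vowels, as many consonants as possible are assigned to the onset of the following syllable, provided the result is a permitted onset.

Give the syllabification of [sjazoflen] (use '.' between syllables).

sja.zo.flen

The vowels are a, o, e — 3 nuclei, so 3 syllables.
Between /a/ (V1) and /o/ (V2): /z/ is a single consonant, so it becomes the next onset.
Between /o/ (V2) and /e/ (V3): cluster /fl/ — /fl/ is itself a permitted onset, so the whole cluster goes right; preceding coda = ∅.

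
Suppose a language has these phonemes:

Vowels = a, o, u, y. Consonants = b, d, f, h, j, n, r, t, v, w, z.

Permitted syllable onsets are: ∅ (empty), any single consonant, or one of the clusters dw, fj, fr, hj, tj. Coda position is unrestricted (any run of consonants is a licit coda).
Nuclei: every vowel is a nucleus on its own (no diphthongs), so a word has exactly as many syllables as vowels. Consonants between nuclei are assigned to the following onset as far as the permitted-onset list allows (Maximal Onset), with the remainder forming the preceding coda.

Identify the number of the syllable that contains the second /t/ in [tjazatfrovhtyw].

Vowels present: a, a, o, y; each is a nucleus, giving 4 syllables.
σ1/σ2 boundary: just /z/ — single C goes to the following onset.
σ2/σ3 boundary: /tfr/ splits as /t/ + /fr/ (/fr/ is the longest suffix that is a licit onset).
σ3/σ4 boundary: /vht/; trying suffixes from longest down, /t/ is the first permitted one, so coda /vh/ | onset /t/.
Result: tja.zat.frovh.tyw.
The second /t/ is in the coda of syllable 2 (/zat/).

2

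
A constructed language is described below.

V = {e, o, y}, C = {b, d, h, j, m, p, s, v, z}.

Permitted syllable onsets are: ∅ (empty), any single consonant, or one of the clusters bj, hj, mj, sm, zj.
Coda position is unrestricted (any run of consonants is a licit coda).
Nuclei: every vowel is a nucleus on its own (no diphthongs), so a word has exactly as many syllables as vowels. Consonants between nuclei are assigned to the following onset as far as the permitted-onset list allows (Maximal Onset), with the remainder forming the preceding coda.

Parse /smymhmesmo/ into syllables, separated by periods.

Nuclei (vowels): y, e, o → 3 syllables.
σ1/σ2 boundary: /mhm/; trying suffixes from longest down, /m/ is the first permitted one, so coda /mh/ | onset /m/.
σ2/σ3 boundary: /sm/ — entire cluster is a permitted onset → onset /sm/, coda ∅.

smymh.me.smo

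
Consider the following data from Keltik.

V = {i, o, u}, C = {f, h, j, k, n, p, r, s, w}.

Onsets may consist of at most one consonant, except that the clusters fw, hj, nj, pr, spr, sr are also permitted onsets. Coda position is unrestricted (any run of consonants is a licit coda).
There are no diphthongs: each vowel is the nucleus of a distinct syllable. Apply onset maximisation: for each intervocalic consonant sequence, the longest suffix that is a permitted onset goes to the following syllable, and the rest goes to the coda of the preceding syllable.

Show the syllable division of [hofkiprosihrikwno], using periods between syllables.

hof.ki.pro.sih.rikw.no

Nuclei (vowels): o, i, o, i, i, o → 6 syllables.
Between /o/ (V1) and /i/ (V2): /fk/; trying suffixes from longest down, /k/ is the first permitted one, so coda /f/ | onset /k/.
Between /i/ (V2) and /o/ (V3): /pr/ is a licit onset in full, so it all attaches to the next syllable.
Between /o/ (V3) and /i/ (V4): /s/ is a single consonant, so it becomes the next onset.
Between /i/ (V4) and /i/ (V5): /hr/ splits as /h/ + /r/ (/r/ is the longest suffix that is a licit onset).
Between /i/ (V5) and /o/ (V6): /kwn/ splits as /kw/ + /n/ (/n/ is the longest suffix that is a licit onset).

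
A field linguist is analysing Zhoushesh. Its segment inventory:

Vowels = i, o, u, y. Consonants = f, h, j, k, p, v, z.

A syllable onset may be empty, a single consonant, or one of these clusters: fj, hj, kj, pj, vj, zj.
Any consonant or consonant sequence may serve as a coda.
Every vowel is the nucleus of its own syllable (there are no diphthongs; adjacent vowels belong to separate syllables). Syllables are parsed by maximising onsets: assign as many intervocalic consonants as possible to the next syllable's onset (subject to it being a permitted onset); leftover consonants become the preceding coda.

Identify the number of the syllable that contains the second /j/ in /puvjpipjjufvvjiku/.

Nuclei (vowels): u, i, u, i, u → 5 syllables.
V1 /u/ – V2 /i/: /vjp/; trying suffixes from longest down, /p/ is the first permitted one, so coda /vj/ | onset /p/.
V2 /i/ – V3 /u/: cluster /pjj/ — the longest permitted-onset suffix is /j/; onset = /j/, preceding coda = /pj/.
V3 /u/ – V4 /i/: cluster /fvvj/ — the longest permitted-onset suffix is /vj/; onset = /vj/, preceding coda = /fv/.
V4 /i/ – V5 /u/: just /k/ — single C goes to the following onset.
So the parse is puvj.pipj.jufv.vji.ku.
The second /j/ is in the coda of syllable 2 (/pipj/).

2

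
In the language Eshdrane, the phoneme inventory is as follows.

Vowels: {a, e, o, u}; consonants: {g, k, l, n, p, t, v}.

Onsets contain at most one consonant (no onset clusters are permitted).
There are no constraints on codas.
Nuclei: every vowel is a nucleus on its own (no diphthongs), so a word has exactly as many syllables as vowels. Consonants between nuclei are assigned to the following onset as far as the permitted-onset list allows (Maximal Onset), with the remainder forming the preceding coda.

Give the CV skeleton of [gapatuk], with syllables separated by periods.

CV.CV.CVC

The vowels are a, a, u — 3 nuclei, so 3 syllables.
/a…a/ gap (V1→V2): /p/ → onset of the next syllable (single consonants are always licit onsets).
/a…u/ gap (V2→V3): /t/ is a single consonant, so it becomes the next onset.
So the parse is ga.pa.tuk.
Mapping each syllable to C/V: /ga/ → CV, /pa/ → CV, /tuk/ → CVC.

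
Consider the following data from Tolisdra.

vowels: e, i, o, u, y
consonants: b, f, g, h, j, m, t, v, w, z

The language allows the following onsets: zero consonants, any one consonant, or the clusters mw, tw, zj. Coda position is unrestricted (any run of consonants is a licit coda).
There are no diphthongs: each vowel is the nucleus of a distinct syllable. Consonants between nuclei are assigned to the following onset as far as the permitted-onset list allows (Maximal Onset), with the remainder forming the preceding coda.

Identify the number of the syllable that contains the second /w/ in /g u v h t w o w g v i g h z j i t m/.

2

The vowels are u, o, i, i — 4 nuclei, so 4 syllables.
σ1/σ2 boundary: /vhtw/ splits as /vh/ + /tw/ (/tw/ is the longest suffix that is a licit onset).
σ2/σ3 boundary: cluster /wgv/ — the longest permitted-onset suffix is /v/; onset = /v/, preceding coda = /wg/.
σ3/σ4 boundary: cluster /ghzj/ — the longest permitted-onset suffix is /zj/; onset = /zj/, preceding coda = /gh/.
Putting it together: guvh.twowg.vigh.zjitm.
The second /w/ is in the coda of syllable 2 (/twowg/).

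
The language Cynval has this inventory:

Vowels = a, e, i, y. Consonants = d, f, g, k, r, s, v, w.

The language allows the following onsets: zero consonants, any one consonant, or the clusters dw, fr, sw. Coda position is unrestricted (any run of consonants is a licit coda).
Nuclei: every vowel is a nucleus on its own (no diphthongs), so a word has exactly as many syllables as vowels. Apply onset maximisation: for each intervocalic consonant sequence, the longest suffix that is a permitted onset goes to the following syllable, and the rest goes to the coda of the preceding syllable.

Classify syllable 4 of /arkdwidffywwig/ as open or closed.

Nuclei (vowels): a, i, y, i → 4 syllables.
Between /a/ (V1) and /i/ (V2): cluster /rkdw/ — the longest permitted-onset suffix is /dw/; onset = /dw/, preceding coda = /rk/.
Between /i/ (V2) and /y/ (V3): /dff/; trying suffixes from longest down, /f/ is the first permitted one, so coda /df/ | onset /f/.
Between /y/ (V3) and /i/ (V4): /ww/ — longest licit onset from the right is /w/, leaving /w/ as coda.
Syllabification: ark.dwidf.fyw.wig.
Syllable 4 is /wig/ with coda /g/, so it is closed.

closed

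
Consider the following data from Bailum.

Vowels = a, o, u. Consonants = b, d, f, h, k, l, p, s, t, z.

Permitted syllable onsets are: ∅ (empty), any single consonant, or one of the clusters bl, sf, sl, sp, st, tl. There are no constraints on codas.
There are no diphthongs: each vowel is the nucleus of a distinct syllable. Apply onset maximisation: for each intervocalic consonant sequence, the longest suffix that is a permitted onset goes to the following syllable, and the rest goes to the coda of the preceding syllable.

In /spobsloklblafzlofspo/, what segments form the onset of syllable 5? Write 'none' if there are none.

Nuclei (vowels): o, o, a, o, o → 5 syllables.
σ1/σ2 boundary: cluster /bsl/ — the longest permitted-onset suffix is /sl/; onset = /sl/, preceding coda = /b/.
σ2/σ3 boundary: /klbl/ splits as /kl/ + /bl/ (/bl/ is the longest suffix that is a licit onset).
σ3/σ4 boundary: /fzl/; trying suffixes from longest down, /l/ is the first permitted one, so coda /fz/ | onset /l/.
σ4/σ5 boundary: /fsp/ splits as /f/ + /sp/ (/sp/ is the longest suffix that is a licit onset).
Syllabification: spob.slokl.blafz.lof.spo.
Syllable 5 is /spo/: onset /sp/, nucleus /o/, coda ∅.

sp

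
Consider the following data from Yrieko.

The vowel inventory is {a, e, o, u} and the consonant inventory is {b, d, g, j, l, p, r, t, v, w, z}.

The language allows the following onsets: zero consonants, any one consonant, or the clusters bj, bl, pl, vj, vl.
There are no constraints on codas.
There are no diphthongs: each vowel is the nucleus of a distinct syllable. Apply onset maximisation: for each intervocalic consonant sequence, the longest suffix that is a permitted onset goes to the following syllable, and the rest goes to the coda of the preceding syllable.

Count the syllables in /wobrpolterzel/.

4

Nuclei (vowels): o, o, e, e → 4 syllables.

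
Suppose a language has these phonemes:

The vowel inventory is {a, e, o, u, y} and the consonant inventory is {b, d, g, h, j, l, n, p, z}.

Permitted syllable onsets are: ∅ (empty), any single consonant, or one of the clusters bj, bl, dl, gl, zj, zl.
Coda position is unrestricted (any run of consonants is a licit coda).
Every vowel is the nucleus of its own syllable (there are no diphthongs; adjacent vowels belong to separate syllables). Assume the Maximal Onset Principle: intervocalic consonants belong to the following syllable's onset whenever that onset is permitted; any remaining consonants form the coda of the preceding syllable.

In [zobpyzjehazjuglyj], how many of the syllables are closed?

2

Vowels present: o, y, e, a, u, y; each is a nucleus, giving 6 syllables.
V1 /o/ – V2 /y/: /bp/; trying suffixes from longest down, /p/ is the first permitted one, so coda /b/ | onset /p/.
V2 /y/ – V3 /e/: /zj/ — entire cluster is a permitted onset → onset /zj/, coda ∅.
V3 /e/ – V4 /a/: /h/ is a single consonant, so it becomes the next onset.
V4 /a/ – V5 /u/: /zj/ is a licit onset in full, so it all attaches to the next syllable.
V5 /u/ – V6 /y/: /gl/ — entire cluster is a permitted onset → onset /gl/, coda ∅.
So the parse is zob.py.zje.ha.zju.glyj.
Classifying each syllable: /zob/ (closed), /py/ (open), /zje/ (open), /ha/ (open), /zju/ (open), /glyj/ (closed).
Closed syllables: 2.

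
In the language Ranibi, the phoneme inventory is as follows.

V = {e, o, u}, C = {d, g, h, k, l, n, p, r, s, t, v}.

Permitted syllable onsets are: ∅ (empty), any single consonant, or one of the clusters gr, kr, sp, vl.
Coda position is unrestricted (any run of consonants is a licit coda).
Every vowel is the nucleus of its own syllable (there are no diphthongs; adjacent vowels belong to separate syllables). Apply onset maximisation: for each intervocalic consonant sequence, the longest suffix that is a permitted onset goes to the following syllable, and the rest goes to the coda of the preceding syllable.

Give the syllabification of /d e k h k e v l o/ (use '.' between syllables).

Nuclei (vowels): e, e, o → 3 syllables.
Between /e/ (V1) and /e/ (V2): cluster /khk/ — the longest permitted-onset suffix is /k/; onset = /k/, preceding coda = /kh/.
Between /e/ (V2) and /o/ (V3): /vl/ is a licit onset in full, so it all attaches to the next syllable.

dekh.ke.vlo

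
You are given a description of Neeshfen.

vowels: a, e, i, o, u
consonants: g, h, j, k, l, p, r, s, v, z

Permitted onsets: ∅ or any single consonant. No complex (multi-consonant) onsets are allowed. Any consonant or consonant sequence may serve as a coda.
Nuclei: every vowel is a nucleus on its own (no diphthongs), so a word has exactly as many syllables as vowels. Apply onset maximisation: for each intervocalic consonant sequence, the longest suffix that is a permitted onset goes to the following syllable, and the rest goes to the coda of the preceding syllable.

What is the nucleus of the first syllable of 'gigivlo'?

The vowels are i, i, o — 3 nuclei, so 3 syllables.
The first nucleus (vowel 1 from the left) is /i/.

i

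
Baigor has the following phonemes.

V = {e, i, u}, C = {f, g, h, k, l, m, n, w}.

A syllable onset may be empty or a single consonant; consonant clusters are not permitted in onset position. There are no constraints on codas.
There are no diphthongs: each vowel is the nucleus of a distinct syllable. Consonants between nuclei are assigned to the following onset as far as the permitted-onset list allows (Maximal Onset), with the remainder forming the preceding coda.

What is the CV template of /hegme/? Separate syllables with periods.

Vowels present: e, e; each is a nucleus, giving 2 syllables.
σ1/σ2 boundary: cluster /gm/ — the longest permitted-onset suffix is /m/; onset = /m/, preceding coda = /g/.
Putting it together: heg.me.
Mapping each syllable to C/V: /heg/ → CVC, /me/ → CV.

CVC.CV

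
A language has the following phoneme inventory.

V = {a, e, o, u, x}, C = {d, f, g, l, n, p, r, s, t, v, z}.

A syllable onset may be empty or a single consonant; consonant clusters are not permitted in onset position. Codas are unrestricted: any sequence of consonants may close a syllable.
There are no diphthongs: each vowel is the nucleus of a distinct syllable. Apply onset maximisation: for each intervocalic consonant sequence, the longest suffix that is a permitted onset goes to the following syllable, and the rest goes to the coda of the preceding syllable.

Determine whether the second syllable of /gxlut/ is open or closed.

Nuclei (vowels): x, u → 2 syllables.
/x…u/ gap (V1→V2): /l/ is a single consonant, so it becomes the next onset.
Syllabification: gx.lut.
Syllable 2 is /lut/ with coda /t/, so it is closed.

closed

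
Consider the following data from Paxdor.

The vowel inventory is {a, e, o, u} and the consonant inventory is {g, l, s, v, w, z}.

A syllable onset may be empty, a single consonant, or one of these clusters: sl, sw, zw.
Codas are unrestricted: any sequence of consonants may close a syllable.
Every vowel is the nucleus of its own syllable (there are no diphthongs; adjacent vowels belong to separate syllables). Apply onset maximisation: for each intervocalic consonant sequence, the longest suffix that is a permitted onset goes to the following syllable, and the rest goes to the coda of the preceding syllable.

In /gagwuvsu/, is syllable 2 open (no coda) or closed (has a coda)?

closed

Nuclei (vowels): a, u, u → 3 syllables.
/a…u/ gap (V1→V2): /gw/; trying suffixes from longest down, /w/ is the first permitted one, so coda /g/ | onset /w/.
/u…u/ gap (V2→V3): /vs/ splits as /v/ + /s/ (/s/ is the longest suffix that is a licit onset).
Syllabification: gag.wuv.su.
Syllable 2 is /wuv/ with coda /v/, so it is closed.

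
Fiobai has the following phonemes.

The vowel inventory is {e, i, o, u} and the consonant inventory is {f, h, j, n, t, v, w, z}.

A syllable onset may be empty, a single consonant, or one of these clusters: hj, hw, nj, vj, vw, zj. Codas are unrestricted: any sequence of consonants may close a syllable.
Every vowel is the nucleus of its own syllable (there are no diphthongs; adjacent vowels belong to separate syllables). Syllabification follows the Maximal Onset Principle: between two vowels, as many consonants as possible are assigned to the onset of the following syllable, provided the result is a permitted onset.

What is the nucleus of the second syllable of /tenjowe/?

o

Nuclei (vowels): e, o, e → 3 syllables.
The second nucleus (vowel 2 from the left) is /o/.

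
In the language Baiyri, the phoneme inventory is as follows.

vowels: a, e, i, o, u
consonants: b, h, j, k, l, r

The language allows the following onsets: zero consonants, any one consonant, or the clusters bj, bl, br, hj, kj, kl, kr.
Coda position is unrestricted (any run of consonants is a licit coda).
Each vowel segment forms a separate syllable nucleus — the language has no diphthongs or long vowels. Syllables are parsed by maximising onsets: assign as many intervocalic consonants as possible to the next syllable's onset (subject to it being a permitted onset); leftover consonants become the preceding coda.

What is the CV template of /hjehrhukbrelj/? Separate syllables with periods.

CCVCC.CVC.CCVCC

Nuclei (vowels): e, u, e → 3 syllables.
σ1/σ2 boundary: cluster /hrh/ — the longest permitted-onset suffix is /h/; onset = /h/, preceding coda = /hr/.
σ2/σ3 boundary: /kbr/; trying suffixes from longest down, /br/ is the first permitted one, so coda /k/ | onset /br/.
Syllabification: hjehr.huk.brelj.
Mapping each syllable to C/V: /hjehr/ → CCVCC, /huk/ → CVC, /brelj/ → CCVCC.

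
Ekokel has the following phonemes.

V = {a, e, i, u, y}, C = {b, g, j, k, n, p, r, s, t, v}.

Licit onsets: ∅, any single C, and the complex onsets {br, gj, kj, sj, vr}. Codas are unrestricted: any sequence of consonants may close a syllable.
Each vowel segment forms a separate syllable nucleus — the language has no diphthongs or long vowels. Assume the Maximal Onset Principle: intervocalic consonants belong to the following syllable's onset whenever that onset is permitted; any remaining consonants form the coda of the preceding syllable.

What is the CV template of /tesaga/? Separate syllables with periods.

CV.CV.CV

Nuclei (vowels): e, a, a → 3 syllables.
V1 /e/ – V2 /a/: just /s/ — single C goes to the following onset.
V2 /a/ – V3 /a/: just /g/ — single C goes to the following onset.
Syllabification: te.sa.ga.
Mapping each syllable to C/V: /te/ → CV, /sa/ → CV, /ga/ → CV.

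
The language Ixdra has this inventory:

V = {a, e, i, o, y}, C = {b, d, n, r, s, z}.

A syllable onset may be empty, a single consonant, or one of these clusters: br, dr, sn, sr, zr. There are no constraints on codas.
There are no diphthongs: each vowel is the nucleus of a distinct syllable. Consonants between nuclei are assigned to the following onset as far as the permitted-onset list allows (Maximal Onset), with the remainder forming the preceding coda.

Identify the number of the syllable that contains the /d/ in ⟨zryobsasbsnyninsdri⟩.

6

Vowels present: y, o, a, y, i, i; each is a nucleus, giving 6 syllables.
V1 /y/ – V2 /o/: nothing intervenes; syllable break is V.V.
V2 /o/ – V3 /a/: cluster /bs/ — the longest permitted-onset suffix is /s/; onset = /s/, preceding coda = /b/.
V3 /a/ – V4 /y/: /sbsn/ — longest licit onset from the right is /sn/, leaving /sb/ as coda.
V4 /y/ – V5 /i/: /n/ → onset of the next syllable (single consonants are always licit onsets).
V5 /i/ – V6 /i/: /nsdr/ splits as /ns/ + /dr/ (/dr/ is the longest suffix that is a licit onset).
So the parse is zry.ob.sasb.sny.nins.dri.
The /d/ is in the onset of syllable 6 (/dri/).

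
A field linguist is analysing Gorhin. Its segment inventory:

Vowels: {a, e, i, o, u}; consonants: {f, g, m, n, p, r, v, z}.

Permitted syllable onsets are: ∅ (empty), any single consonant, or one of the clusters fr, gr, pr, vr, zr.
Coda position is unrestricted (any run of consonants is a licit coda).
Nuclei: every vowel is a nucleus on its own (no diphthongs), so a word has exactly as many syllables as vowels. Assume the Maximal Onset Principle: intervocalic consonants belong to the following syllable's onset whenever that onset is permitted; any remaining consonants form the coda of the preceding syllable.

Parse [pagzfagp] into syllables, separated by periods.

pagz.fagp

The vowels are a, a — 2 nuclei, so 2 syllables.
Between /a/ (V1) and /a/ (V2): /gzf/ splits as /gz/ + /f/ (/f/ is the longest suffix that is a licit onset).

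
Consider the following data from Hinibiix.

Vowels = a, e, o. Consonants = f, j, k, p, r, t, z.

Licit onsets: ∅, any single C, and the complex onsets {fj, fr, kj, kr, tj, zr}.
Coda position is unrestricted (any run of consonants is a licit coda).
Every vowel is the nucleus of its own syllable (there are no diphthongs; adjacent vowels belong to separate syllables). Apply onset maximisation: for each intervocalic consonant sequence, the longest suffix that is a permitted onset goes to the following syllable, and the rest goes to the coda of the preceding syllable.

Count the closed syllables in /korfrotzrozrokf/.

3

Nuclei (vowels): o, o, o, o → 4 syllables.
Between /o/ (V1) and /o/ (V2): cluster /rfr/ — the longest permitted-onset suffix is /fr/; onset = /fr/, preceding coda = /r/.
Between /o/ (V2) and /o/ (V3): /tzr/ splits as /t/ + /zr/ (/zr/ is the longest suffix that is a licit onset).
Between /o/ (V3) and /o/ (V4): /zr/ — entire cluster is a permitted onset → onset /zr/, coda ∅.
Result: kor.frot.zro.zrokf.
Classifying each syllable: /kor/ (closed), /frot/ (closed), /zro/ (open), /zrokf/ (closed).
Closed syllables: 3.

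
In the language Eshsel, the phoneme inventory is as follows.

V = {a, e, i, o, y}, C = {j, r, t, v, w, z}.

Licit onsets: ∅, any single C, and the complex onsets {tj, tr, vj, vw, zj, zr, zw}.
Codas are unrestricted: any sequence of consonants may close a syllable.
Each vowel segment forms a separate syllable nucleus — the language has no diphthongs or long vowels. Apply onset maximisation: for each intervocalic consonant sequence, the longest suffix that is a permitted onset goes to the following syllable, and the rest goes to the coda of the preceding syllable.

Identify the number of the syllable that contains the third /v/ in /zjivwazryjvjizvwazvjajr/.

Nuclei (vowels): i, a, y, i, a, a → 6 syllables.
/i…a/ gap (V1→V2): /vw/ — entire cluster is a permitted onset → onset /vw/, coda ∅.
/a…y/ gap (V2→V3): cluster /zr/ — /zr/ is itself a permitted onset, so the whole cluster goes right; preceding coda = ∅.
/y…i/ gap (V3→V4): /jvj/; trying suffixes from longest down, /vj/ is the first permitted one, so coda /j/ | onset /vj/.
/i…a/ gap (V4→V5): /zvw/ — longest licit onset from the right is /vw/, leaving /z/ as coda.
/a…a/ gap (V5→V6): /zvj/ — longest licit onset from the right is /vj/, leaving /z/ as coda.
So the parse is zji.vwa.zryj.vjiz.vwaz.vjajr.
The third /v/ is in the onset of syllable 5 (/vwaz/).

5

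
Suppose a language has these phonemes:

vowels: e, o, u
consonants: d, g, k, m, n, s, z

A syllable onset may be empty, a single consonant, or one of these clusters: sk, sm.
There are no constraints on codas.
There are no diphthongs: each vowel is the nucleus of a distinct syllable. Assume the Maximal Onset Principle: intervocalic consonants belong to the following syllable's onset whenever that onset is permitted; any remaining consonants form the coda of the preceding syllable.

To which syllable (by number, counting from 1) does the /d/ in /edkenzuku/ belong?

1

Nuclei (vowels): e, e, u, u → 4 syllables.
Between /e/ (V1) and /e/ (V2): /dk/ — longest licit onset from the right is /k/, leaving /d/ as coda.
Between /e/ (V2) and /u/ (V3): cluster /nz/ — the longest permitted-onset suffix is /z/; onset = /z/, preceding coda = /n/.
Between /u/ (V3) and /u/ (V4): /k/ → onset of the next syllable (single consonants are always licit onsets).
So the parse is ed.ken.zu.ku.
The /d/ is in the coda of syllable 1 (/ed/).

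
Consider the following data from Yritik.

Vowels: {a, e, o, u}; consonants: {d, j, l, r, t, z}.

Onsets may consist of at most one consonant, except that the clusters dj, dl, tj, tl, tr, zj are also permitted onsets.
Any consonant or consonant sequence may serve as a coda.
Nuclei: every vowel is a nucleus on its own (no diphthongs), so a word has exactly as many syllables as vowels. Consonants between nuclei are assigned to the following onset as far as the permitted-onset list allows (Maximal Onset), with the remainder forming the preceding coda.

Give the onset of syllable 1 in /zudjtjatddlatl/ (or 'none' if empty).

z

The vowels are u, a, a — 3 nuclei, so 3 syllables.
/u…a/ gap (V1→V2): /djtj/; trying suffixes from longest down, /tj/ is the first permitted one, so coda /dj/ | onset /tj/.
/a…a/ gap (V2→V3): /tddl/; trying suffixes from longest down, /dl/ is the first permitted one, so coda /td/ | onset /dl/.
So the parse is zudj.tjatd.dlatl.
Syllable 1 is /zudj/: onset /z/, nucleus /u/, coda /dj/.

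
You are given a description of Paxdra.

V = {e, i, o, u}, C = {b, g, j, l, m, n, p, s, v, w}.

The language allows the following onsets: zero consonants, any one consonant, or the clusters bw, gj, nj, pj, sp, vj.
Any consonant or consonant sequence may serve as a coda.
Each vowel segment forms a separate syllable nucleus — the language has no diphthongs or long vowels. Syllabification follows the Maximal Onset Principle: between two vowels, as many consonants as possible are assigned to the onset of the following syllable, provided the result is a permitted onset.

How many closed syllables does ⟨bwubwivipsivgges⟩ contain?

Nuclei (vowels): u, i, i, i, e → 5 syllables.
V1 /u/ – V2 /i/: cluster /bw/ — /bw/ is itself a permitted onset, so the whole cluster goes right; preceding coda = ∅.
V2 /i/ – V3 /i/: /v/ is a single consonant, so it becomes the next onset.
V3 /i/ – V4 /i/: /ps/ — longest licit onset from the right is /s/, leaving /p/ as coda.
V4 /i/ – V5 /e/: /vgg/ — longest licit onset from the right is /g/, leaving /vg/ as coda.
So the parse is bwu.bwi.vip.sivg.ges.
Classifying each syllable: /bwu/ (open), /bwi/ (open), /vip/ (closed), /sivg/ (closed), /ges/ (closed).
Closed syllables: 3.

3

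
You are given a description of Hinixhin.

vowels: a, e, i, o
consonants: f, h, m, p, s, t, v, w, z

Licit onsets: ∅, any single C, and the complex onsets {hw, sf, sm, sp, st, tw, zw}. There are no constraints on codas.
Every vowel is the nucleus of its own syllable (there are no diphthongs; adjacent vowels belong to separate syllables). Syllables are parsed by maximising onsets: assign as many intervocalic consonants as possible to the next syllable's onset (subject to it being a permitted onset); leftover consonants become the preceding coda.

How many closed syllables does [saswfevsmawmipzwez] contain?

Vowels present: a, e, a, i, e; each is a nucleus, giving 5 syllables.
/a…e/ gap (V1→V2): /swf/ — longest licit onset from the right is /f/, leaving /sw/ as coda.
/e…a/ gap (V2→V3): /vsm/ splits as /v/ + /sm/ (/sm/ is the longest suffix that is a licit onset).
/a…i/ gap (V3→V4): cluster /wm/ — the longest permitted-onset suffix is /m/; onset = /m/, preceding coda = /w/.
/i…e/ gap (V4→V5): /pzw/ splits as /p/ + /zw/ (/zw/ is the longest suffix that is a licit onset).
So the parse is sasw.fev.smaw.mip.zwez.
Classifying each syllable: /sasw/ (closed), /fev/ (closed), /smaw/ (closed), /mip/ (closed), /zwez/ (closed).
Closed syllables: 5.

5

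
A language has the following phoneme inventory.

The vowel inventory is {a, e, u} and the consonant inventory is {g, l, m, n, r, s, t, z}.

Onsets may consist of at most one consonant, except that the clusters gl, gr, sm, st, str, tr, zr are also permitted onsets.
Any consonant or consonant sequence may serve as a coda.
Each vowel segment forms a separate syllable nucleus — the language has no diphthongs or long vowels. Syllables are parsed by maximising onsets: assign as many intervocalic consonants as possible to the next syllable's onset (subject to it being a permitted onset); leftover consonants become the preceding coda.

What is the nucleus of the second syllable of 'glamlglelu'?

e

The vowels are a, e, u — 3 nuclei, so 3 syllables.
The second nucleus (vowel 2 from the left) is /e/.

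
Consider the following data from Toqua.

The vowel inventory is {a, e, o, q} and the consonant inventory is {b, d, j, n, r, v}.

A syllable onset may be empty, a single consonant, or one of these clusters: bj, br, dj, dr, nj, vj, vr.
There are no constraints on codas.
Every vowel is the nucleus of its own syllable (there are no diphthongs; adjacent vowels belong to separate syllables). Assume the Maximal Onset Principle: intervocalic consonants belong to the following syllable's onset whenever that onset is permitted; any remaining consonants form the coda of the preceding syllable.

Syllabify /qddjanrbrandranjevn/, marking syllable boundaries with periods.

qd.djanr.bran.dra.njevn

Nuclei (vowels): q, a, a, a, e → 5 syllables.
Between /q/ (V1) and /a/ (V2): /ddj/ — longest licit onset from the right is /dj/, leaving /d/ as coda.
Between /a/ (V2) and /a/ (V3): /nrbr/; trying suffixes from longest down, /br/ is the first permitted one, so coda /nr/ | onset /br/.
Between /a/ (V3) and /a/ (V4): /ndr/; trying suffixes from longest down, /dr/ is the first permitted one, so coda /n/ | onset /dr/.
Between /a/ (V4) and /e/ (V5): /nj/ is a licit onset in full, so it all attaches to the next syllable.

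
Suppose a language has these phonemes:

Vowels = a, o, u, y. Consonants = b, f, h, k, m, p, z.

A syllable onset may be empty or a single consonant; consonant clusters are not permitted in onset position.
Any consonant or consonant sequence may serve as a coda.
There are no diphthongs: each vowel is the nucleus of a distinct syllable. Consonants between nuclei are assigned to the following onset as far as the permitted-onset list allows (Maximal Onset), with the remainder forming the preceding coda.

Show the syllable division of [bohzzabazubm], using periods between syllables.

The vowels are o, a, a, u — 4 nuclei, so 4 syllables.
σ1/σ2 boundary: /hzz/ — longest licit onset from the right is /z/, leaving /hz/ as coda.
σ2/σ3 boundary: /b/ is a single consonant, so it becomes the next onset.
σ3/σ4 boundary: /z/ is a single consonant, so it becomes the next onset.

bohz.za.ba.zubm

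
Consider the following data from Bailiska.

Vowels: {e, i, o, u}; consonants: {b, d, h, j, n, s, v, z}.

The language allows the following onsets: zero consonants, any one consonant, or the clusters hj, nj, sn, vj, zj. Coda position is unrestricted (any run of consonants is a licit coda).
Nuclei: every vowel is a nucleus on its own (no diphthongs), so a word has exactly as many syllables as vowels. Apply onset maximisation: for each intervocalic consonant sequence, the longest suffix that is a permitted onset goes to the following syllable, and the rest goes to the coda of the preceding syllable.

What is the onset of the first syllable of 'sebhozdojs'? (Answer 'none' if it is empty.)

Nuclei (vowels): e, o, o → 3 syllables.
Between /e/ (V1) and /o/ (V2): /bh/ — longest licit onset from the right is /h/, leaving /b/ as coda.
Between /o/ (V2) and /o/ (V3): cluster /zd/ — the longest permitted-onset suffix is /d/; onset = /d/, preceding coda = /z/.
Syllabification: seb.hoz.dojs.
Syllable 1 is /seb/: onset /s/, nucleus /e/, coda /b/.

s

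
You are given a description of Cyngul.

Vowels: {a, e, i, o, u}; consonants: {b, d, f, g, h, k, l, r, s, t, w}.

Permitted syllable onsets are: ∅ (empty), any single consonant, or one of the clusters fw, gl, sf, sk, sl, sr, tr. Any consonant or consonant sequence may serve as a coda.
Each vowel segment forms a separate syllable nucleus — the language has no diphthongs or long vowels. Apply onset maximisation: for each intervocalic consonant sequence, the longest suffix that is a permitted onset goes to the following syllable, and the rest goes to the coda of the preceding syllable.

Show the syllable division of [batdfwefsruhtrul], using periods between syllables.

batd.fwef.sruh.trul

The vowels are a, e, u, u — 4 nuclei, so 4 syllables.
V1 /a/ – V2 /e/: /tdfw/ splits as /td/ + /fw/ (/fw/ is the longest suffix that is a licit onset).
V2 /e/ – V3 /u/: /fsr/ — longest licit onset from the right is /sr/, leaving /f/ as coda.
V3 /u/ – V4 /u/: /htr/; trying suffixes from longest down, /tr/ is the first permitted one, so coda /h/ | onset /tr/.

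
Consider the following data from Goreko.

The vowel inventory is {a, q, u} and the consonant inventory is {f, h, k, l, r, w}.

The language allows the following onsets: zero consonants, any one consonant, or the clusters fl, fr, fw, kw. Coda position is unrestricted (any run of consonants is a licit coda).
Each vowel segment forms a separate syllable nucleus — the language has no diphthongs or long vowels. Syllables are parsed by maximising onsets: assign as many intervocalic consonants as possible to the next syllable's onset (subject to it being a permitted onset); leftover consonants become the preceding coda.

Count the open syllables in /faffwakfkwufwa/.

2

Vowels present: a, a, u, a; each is a nucleus, giving 4 syllables.
/a…a/ gap (V1→V2): cluster /ffw/ — the longest permitted-onset suffix is /fw/; onset = /fw/, preceding coda = /f/.
/a…u/ gap (V2→V3): /kfkw/; trying suffixes from longest down, /kw/ is the first permitted one, so coda /kf/ | onset /kw/.
/u…a/ gap (V3→V4): cluster /fw/ — /fw/ is itself a permitted onset, so the whole cluster goes right; preceding coda = ∅.
Syllabification: faf.fwakf.kwu.fwa.
Classifying each syllable: /faf/ (closed), /fwakf/ (closed), /kwu/ (open), /fwa/ (open).
Open syllables: 2.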